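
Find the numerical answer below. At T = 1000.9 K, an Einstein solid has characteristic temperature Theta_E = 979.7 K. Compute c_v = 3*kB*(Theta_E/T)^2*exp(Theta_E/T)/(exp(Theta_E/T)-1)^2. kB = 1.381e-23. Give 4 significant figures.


Step 1: x = Theta_E/T = 979.7/1000.9 = 0.9788
Step 2: x^2 = 0.9581
Step 3: exp(x) = 2.661
Step 4: c_v = 3*1.381e-23*0.9581*2.661/(2.661-1)^2 = 3.827e-23

3.827e-23


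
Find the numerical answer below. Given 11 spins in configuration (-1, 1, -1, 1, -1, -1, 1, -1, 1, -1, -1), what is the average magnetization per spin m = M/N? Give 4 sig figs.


Step 1: Count up spins (+1): 4, down spins (-1): 7
Step 2: Total magnetization M = 4 - 7 = -3
Step 3: m = M/N = -3/11 = -0.2727

-0.2727


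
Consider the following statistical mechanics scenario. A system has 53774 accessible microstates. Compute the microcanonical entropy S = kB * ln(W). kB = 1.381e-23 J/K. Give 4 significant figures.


Step 1: ln(W) = ln(53774) = 10.89
Step 2: S = kB * ln(W) = 1.381e-23 * 10.89
Step 3: S = 1.504e-22 J/K

1.504e-22


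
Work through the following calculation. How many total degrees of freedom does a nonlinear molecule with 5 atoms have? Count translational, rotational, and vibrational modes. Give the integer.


Step 1: Translational DOF = 3
Step 2: Rotational DOF (nonlinear) = 3
Step 3: Vibrational DOF = 3*5 - 6 = 9
Step 4: Total = 3 + 3 + 9 = 15

15


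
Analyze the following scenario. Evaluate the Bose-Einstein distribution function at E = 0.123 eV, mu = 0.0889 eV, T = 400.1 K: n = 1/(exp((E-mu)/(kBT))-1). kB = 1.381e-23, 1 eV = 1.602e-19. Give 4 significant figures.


Step 1: (E - mu) = 0.0341 eV
Step 2: x = (E-mu)*eV/(kB*T) = 0.0341*1.602e-19/(1.381e-23*400.1) = 0.9887
Step 3: exp(x) = 2.688
Step 4: n = 1/(exp(x)-1) = 0.5925

0.5925


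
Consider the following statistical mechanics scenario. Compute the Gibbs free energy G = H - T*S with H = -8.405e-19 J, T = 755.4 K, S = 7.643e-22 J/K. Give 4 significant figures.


Step 1: T*S = 755.4 * 7.643e-22 = 5.774e-19 J
Step 2: G = H - T*S = -8.405e-19 - 5.774e-19
Step 3: G = -1.418e-18 J

-1.418e-18


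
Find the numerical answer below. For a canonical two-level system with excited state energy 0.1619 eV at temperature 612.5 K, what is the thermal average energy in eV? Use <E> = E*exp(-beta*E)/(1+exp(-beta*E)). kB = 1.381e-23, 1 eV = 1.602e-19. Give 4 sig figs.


Step 1: beta*E = 0.1619*1.602e-19/(1.381e-23*612.5) = 3.066
Step 2: exp(-beta*E) = 0.04659
Step 3: <E> = 0.1619*0.04659/(1+0.04659) = 0.007208 eV

0.007208


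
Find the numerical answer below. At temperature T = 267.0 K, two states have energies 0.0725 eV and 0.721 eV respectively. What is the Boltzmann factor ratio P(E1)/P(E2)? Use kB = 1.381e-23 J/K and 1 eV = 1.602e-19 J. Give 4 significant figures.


Step 1: Compute energy difference dE = E1 - E2 = 0.0725 - 0.721 = -0.6485 eV
Step 2: Convert to Joules: dE_J = -0.6485 * 1.602e-19 = -1.039e-19 J
Step 3: Compute exponent = -dE_J / (kB * T) = -(-1.039e-19) / (1.381e-23 * 267.0) = 28.18
Step 4: P(E1)/P(E2) = exp(28.18) = 1.723e+12

1.723e+12


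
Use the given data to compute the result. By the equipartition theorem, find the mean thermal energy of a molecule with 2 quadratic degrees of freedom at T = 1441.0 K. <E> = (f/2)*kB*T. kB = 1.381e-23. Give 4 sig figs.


Step 1: f/2 = 2/2 = 1
Step 2: kB*T = 1.381e-23 * 1441.0 = 1.99e-20
Step 3: <E> = 1 * 1.99e-20 = 1.99e-20 J

1.99e-20


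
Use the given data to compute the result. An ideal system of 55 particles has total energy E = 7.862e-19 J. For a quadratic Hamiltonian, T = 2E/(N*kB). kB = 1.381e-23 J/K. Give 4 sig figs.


Step 1: Numerator = 2*E = 2*7.862e-19 = 1.572e-18 J
Step 2: Denominator = N*kB = 55*1.381e-23 = 7.595e-22
Step 3: T = 1.572e-18 / 7.595e-22 = 2070 K

2070


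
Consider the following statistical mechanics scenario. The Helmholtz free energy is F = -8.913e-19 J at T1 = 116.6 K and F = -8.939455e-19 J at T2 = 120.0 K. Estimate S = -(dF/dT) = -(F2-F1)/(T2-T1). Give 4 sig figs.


Step 1: dF = F2 - F1 = -8.939455e-19 - (-8.913e-19) = -2.6455e-21 J
Step 2: dT = T2 - T1 = 120.0 - 116.6 = 3.4 K
Step 3: S = -dF/dT = -(-2.6455e-21)/3.4 = 7.781e-22 J/K

7.781e-22


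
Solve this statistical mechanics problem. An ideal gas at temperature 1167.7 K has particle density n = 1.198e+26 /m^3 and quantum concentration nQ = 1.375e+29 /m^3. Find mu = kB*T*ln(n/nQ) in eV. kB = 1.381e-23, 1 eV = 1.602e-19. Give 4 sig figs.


Step 1: n/nQ = 1.198e+26/1.375e+29 = 0.0008713
Step 2: ln(n/nQ) = -7.046
Step 3: mu = kB*T*ln(n/nQ) = 1.613e-20*-7.046 = -1.136e-19 J
Step 4: Convert to eV: -1.136e-19/1.602e-19 = -0.7092 eV

-0.7092


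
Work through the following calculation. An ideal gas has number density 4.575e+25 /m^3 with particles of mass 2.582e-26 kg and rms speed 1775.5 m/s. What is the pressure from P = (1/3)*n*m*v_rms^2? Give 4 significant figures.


Step 1: v_rms^2 = 1775.5^2 = 3.152e+06
Step 2: n*m = 4.575e+25*2.582e-26 = 1.181
Step 3: P = (1/3)*1.181*3.152e+06 = 1.241e+06 Pa

1.241e+06


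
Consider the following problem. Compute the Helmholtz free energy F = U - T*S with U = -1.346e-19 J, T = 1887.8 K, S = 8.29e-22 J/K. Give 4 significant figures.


Step 1: T*S = 1887.8 * 8.29e-22 = 1.565e-18 J
Step 2: F = U - T*S = -1.346e-19 - 1.565e-18
Step 3: F = -1.7e-18 J

-1.7e-18


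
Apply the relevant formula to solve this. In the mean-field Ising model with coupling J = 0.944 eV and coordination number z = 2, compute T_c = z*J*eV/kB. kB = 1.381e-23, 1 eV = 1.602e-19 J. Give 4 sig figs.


Step 1: z*J = 2*0.944 = 1.888 eV
Step 2: Convert to Joules: 1.888*1.602e-19 = 3.025e-19 J
Step 3: T_c = 3.025e-19 / 1.381e-23 = 2.19e+04 K

2.19e+04


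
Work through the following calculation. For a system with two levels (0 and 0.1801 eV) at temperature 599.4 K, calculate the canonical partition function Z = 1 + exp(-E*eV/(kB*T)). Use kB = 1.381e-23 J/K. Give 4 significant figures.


Step 1: Compute beta*E = E*eV/(kB*T) = 0.1801*1.602e-19/(1.381e-23*599.4) = 3.486
Step 2: exp(-beta*E) = exp(-3.486) = 0.03064
Step 3: Z = 1 + 0.03064 = 1.031

1.031


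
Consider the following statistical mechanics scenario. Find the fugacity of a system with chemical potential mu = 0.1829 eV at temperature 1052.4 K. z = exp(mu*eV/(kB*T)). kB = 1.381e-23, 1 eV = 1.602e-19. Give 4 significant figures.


Step 1: Convert mu to Joules: 0.1829*1.602e-19 = 2.93e-20 J
Step 2: kB*T = 1.381e-23*1052.4 = 1.453e-20 J
Step 3: mu/(kB*T) = 2.016
Step 4: z = exp(2.016) = 7.509

7.509


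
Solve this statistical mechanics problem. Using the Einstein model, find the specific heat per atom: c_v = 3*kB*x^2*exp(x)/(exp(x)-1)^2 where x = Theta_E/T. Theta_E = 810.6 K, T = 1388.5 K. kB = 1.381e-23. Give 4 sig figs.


Step 1: x = Theta_E/T = 810.6/1388.5 = 0.5838
Step 2: x^2 = 0.3408
Step 3: exp(x) = 1.793
Step 4: c_v = 3*1.381e-23*0.3408*1.793/(1.793-1)^2 = 4.027e-23

4.027e-23


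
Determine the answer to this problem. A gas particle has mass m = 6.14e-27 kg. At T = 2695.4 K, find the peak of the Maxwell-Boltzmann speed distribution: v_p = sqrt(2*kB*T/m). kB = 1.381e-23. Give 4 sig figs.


Step 1: Numerator = 2*kB*T = 2*1.381e-23*2695.4 = 7.445e-20
Step 2: Ratio = 7.445e-20 / 6.14e-27 = 1.212e+07
Step 3: v_p = sqrt(1.212e+07) = 3482 m/s

3482


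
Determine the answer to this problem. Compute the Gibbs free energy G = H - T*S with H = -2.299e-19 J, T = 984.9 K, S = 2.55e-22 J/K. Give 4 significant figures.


Step 1: T*S = 984.9 * 2.55e-22 = 2.511e-19 J
Step 2: G = H - T*S = -2.299e-19 - 2.511e-19
Step 3: G = -4.81e-19 J

-4.81e-19


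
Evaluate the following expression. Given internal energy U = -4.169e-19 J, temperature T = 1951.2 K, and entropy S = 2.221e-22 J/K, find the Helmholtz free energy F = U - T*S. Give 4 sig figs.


Step 1: T*S = 1951.2 * 2.221e-22 = 4.334e-19 J
Step 2: F = U - T*S = -4.169e-19 - 4.334e-19
Step 3: F = -8.503e-19 J

-8.503e-19


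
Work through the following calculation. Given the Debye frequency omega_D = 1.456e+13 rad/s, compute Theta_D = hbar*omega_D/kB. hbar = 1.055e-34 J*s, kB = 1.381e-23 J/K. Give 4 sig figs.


Step 1: hbar*omega_D = 1.055e-34 * 1.456e+13 = 1.536e-21 J
Step 2: Theta_D = 1.536e-21 / 1.381e-23
Step 3: Theta_D = 111.2 K

111.2


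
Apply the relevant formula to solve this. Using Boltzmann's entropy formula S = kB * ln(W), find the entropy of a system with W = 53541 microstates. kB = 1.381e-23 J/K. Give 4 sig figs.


Step 1: ln(W) = ln(53541) = 10.89
Step 2: S = kB * ln(W) = 1.381e-23 * 10.89
Step 3: S = 1.504e-22 J/K

1.504e-22


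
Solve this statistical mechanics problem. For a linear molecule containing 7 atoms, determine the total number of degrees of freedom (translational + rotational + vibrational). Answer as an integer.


Step 1: Translational DOF = 3
Step 2: Rotational DOF (linear) = 2
Step 3: Vibrational DOF = 3*7 - 5 = 16
Step 4: Total = 3 + 2 + 16 = 21

21


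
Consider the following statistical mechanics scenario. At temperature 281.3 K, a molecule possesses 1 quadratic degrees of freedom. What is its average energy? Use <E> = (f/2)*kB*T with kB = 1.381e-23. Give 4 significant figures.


Step 1: f/2 = 1/2 = 0.5
Step 2: kB*T = 1.381e-23 * 281.3 = 3.885e-21
Step 3: <E> = 0.5 * 3.885e-21 = 1.942e-21 J

1.942e-21


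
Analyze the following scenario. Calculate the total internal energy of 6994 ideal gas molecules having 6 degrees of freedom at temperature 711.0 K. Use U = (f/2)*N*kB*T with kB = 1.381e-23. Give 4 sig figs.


Step 1: f/2 = 6/2 = 3.0
Step 2: N*kB*T = 6994*1.381e-23*711.0 = 6.867e-17
Step 3: U = 3.0 * 6.867e-17 = 2.06e-16 J

2.06e-16


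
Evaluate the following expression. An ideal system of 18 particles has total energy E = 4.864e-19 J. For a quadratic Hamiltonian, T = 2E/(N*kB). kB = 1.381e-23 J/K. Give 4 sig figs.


Step 1: Numerator = 2*E = 2*4.864e-19 = 9.728e-19 J
Step 2: Denominator = N*kB = 18*1.381e-23 = 2.486e-22
Step 3: T = 9.728e-19 / 2.486e-22 = 3913 K

3913


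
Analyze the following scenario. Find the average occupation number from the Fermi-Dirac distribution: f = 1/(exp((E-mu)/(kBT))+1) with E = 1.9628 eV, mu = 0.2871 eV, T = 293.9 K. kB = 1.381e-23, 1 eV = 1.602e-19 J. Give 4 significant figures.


Step 1: (E - mu) = 1.9628 - 0.2871 = 1.676 eV
Step 2: Convert: (E-mu)*eV = 2.684e-19 J
Step 3: x = (E-mu)*eV/(kB*T) = 66.14
Step 4: f = 1/(exp(66.14)+1) = 1.887e-29

1.887e-29


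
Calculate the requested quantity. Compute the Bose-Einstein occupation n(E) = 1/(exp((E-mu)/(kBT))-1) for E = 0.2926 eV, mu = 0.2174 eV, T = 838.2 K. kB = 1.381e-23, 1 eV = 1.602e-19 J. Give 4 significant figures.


Step 1: (E - mu) = 0.0752 eV
Step 2: x = (E-mu)*eV/(kB*T) = 0.0752*1.602e-19/(1.381e-23*838.2) = 1.041
Step 3: exp(x) = 2.831
Step 4: n = 1/(exp(x)-1) = 0.5461

0.5461


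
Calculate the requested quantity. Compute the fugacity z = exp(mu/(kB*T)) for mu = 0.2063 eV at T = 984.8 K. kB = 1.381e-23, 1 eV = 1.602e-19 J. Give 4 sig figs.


Step 1: Convert mu to Joules: 0.2063*1.602e-19 = 3.305e-20 J
Step 2: kB*T = 1.381e-23*984.8 = 1.36e-20 J
Step 3: mu/(kB*T) = 2.43
Step 4: z = exp(2.43) = 11.36

11.36


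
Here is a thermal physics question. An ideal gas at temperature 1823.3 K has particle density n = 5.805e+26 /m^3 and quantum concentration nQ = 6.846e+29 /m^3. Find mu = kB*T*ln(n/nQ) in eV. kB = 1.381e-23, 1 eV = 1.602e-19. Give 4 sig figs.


Step 1: n/nQ = 5.805e+26/6.846e+29 = 0.0008479
Step 2: ln(n/nQ) = -7.073
Step 3: mu = kB*T*ln(n/nQ) = 2.518e-20*-7.073 = -1.781e-19 J
Step 4: Convert to eV: -1.781e-19/1.602e-19 = -1.112 eV

-1.112


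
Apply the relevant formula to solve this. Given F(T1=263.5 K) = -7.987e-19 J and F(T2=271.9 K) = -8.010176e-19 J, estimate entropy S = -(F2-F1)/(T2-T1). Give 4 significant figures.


Step 1: dF = F2 - F1 = -8.010176e-19 - (-7.987e-19) = -2.3176e-21 J
Step 2: dT = T2 - T1 = 271.9 - 263.5 = 8.4 K
Step 3: S = -dF/dT = -(-2.3176e-21)/8.4 = 2.759e-22 J/K

2.759e-22


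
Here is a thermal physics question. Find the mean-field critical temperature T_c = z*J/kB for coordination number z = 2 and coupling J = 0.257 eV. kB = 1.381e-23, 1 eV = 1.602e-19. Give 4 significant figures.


Step 1: z*J = 2*0.257 = 0.514 eV
Step 2: Convert to Joules: 0.514*1.602e-19 = 8.234e-20 J
Step 3: T_c = 8.234e-20 / 1.381e-23 = 5963 K

5963


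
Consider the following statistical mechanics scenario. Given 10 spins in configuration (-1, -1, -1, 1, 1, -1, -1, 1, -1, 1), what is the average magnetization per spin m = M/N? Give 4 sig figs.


Step 1: Count up spins (+1): 4, down spins (-1): 6
Step 2: Total magnetization M = 4 - 6 = -2
Step 3: m = M/N = -2/10 = -0.2

-0.2


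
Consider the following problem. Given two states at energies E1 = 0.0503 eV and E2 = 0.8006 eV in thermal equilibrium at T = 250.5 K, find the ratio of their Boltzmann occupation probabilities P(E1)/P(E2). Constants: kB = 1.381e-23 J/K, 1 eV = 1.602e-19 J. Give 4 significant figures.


Step 1: Compute energy difference dE = E1 - E2 = 0.0503 - 0.8006 = -0.7503 eV
Step 2: Convert to Joules: dE_J = -0.7503 * 1.602e-19 = -1.202e-19 J
Step 3: Compute exponent = -dE_J / (kB * T) = -(-1.202e-19) / (1.381e-23 * 250.5) = 34.75
Step 4: P(E1)/P(E2) = exp(34.75) = 1.229e+15

1.229e+15


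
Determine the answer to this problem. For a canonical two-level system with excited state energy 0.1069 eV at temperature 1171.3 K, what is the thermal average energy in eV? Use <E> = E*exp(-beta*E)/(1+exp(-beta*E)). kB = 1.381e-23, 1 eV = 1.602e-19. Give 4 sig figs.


Step 1: beta*E = 0.1069*1.602e-19/(1.381e-23*1171.3) = 1.059
Step 2: exp(-beta*E) = 0.3469
Step 3: <E> = 0.1069*0.3469/(1+0.3469) = 0.02753 eV

0.02753


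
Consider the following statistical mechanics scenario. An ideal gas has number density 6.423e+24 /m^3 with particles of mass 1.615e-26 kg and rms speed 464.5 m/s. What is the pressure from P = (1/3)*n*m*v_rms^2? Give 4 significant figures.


Step 1: v_rms^2 = 464.5^2 = 2.158e+05
Step 2: n*m = 6.423e+24*1.615e-26 = 0.1037
Step 3: P = (1/3)*0.1037*2.158e+05 = 7460 Pa

7460


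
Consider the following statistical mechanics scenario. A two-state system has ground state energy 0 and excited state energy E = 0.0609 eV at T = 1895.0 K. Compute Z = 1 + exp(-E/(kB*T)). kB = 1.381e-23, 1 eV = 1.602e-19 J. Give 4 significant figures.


Step 1: Compute beta*E = E*eV/(kB*T) = 0.0609*1.602e-19/(1.381e-23*1895.0) = 0.3728
Step 2: exp(-beta*E) = exp(-0.3728) = 0.6888
Step 3: Z = 1 + 0.6888 = 1.689

1.689


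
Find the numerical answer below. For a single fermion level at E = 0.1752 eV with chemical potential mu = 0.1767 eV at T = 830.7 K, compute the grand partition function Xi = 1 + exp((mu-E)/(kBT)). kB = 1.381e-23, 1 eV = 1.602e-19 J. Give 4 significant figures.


Step 1: (mu - E) = 0.1767 - 0.1752 = 0.0015 eV
Step 2: x = (mu-E)*eV/(kB*T) = 0.0015*1.602e-19/(1.381e-23*830.7) = 0.02095
Step 3: exp(x) = 1.021
Step 4: Xi = 1 + 1.021 = 2.021

2.021


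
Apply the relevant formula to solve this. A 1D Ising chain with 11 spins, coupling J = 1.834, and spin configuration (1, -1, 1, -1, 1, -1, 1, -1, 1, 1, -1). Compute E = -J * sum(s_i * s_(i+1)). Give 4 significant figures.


Step 1: Nearest-neighbor products: -1, -1, -1, -1, -1, -1, -1, -1, 1, -1
Step 2: Sum of products = -8
Step 3: E = -1.834 * -8 = 14.67

14.67


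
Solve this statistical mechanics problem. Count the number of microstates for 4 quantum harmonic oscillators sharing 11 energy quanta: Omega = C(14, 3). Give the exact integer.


Step 1: Use binomial coefficient C(14, 3)
Step 2: Numerator = 14! / 11!
Step 3: Denominator = 3!
Step 4: Omega = 364

364


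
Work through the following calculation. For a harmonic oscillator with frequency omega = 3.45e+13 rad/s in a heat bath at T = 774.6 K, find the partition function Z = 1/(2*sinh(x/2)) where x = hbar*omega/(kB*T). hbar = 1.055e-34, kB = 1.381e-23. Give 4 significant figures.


Step 1: Compute x = hbar*omega/(kB*T) = 1.055e-34*3.45e+13/(1.381e-23*774.6) = 0.3403
Step 2: x/2 = 0.1701
Step 3: sinh(x/2) = 0.1709
Step 4: Z = 1/(2*0.1709) = 2.925

2.925


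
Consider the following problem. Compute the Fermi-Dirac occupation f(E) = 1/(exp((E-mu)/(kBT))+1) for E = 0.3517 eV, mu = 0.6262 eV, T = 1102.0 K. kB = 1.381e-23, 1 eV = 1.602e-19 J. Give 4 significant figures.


Step 1: (E - mu) = 0.3517 - 0.6262 = -0.2745 eV
Step 2: Convert: (E-mu)*eV = -4.397e-20 J
Step 3: x = (E-mu)*eV/(kB*T) = -2.89
Step 4: f = 1/(exp(-2.89)+1) = 0.9473

0.9473


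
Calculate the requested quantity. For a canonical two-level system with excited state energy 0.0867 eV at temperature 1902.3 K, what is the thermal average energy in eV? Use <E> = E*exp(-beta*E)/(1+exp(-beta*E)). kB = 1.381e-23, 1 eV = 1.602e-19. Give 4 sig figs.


Step 1: beta*E = 0.0867*1.602e-19/(1.381e-23*1902.3) = 0.5287
Step 2: exp(-beta*E) = 0.5894
Step 3: <E> = 0.0867*0.5894/(1+0.5894) = 0.03215 eV

0.03215


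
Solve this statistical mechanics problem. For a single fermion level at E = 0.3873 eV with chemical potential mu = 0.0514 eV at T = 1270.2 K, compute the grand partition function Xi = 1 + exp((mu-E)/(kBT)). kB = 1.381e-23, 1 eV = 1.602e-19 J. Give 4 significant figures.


Step 1: (mu - E) = 0.0514 - 0.3873 = -0.3359 eV
Step 2: x = (mu-E)*eV/(kB*T) = -0.3359*1.602e-19/(1.381e-23*1270.2) = -3.068
Step 3: exp(x) = 0.04653
Step 4: Xi = 1 + 0.04653 = 1.047

1.047


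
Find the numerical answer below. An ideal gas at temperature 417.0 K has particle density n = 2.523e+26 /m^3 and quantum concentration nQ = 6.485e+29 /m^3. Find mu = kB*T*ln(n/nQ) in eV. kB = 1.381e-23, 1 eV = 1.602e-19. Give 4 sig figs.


Step 1: n/nQ = 2.523e+26/6.485e+29 = 0.0003891
Step 2: ln(n/nQ) = -7.852
Step 3: mu = kB*T*ln(n/nQ) = 5.759e-21*-7.852 = -4.522e-20 J
Step 4: Convert to eV: -4.522e-20/1.602e-19 = -0.2823 eV

-0.2823


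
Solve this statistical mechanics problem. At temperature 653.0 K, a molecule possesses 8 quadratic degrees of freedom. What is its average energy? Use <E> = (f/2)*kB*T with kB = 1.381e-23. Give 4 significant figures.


Step 1: f/2 = 8/2 = 4
Step 2: kB*T = 1.381e-23 * 653.0 = 9.018e-21
Step 3: <E> = 4 * 9.018e-21 = 3.607e-20 J

3.607e-20


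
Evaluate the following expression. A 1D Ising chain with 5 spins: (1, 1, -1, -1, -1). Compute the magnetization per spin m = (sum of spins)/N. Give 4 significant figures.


Step 1: Count up spins (+1): 2, down spins (-1): 3
Step 2: Total magnetization M = 2 - 3 = -1
Step 3: m = M/N = -1/5 = -0.2

-0.2


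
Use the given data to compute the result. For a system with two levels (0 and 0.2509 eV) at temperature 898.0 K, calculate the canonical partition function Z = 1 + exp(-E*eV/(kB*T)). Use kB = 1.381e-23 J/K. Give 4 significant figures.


Step 1: Compute beta*E = E*eV/(kB*T) = 0.2509*1.602e-19/(1.381e-23*898.0) = 3.241
Step 2: exp(-beta*E) = exp(-3.241) = 0.03912
Step 3: Z = 1 + 0.03912 = 1.039

1.039


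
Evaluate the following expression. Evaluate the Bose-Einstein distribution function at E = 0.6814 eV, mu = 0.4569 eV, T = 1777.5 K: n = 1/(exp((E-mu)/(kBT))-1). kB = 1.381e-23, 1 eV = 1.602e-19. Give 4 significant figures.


Step 1: (E - mu) = 0.2245 eV
Step 2: x = (E-mu)*eV/(kB*T) = 0.2245*1.602e-19/(1.381e-23*1777.5) = 1.465
Step 3: exp(x) = 4.328
Step 4: n = 1/(exp(x)-1) = 0.3005

0.3005


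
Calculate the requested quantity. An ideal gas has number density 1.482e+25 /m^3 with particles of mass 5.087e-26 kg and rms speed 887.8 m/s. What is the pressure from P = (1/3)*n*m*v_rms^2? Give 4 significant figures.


Step 1: v_rms^2 = 887.8^2 = 7.882e+05
Step 2: n*m = 1.482e+25*5.087e-26 = 0.7539
Step 3: P = (1/3)*0.7539*7.882e+05 = 1.981e+05 Pa

1.981e+05


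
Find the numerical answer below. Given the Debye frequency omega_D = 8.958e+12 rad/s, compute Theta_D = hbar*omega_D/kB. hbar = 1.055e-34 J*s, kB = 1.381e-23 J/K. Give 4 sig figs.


Step 1: hbar*omega_D = 1.055e-34 * 8.958e+12 = 9.451e-22 J
Step 2: Theta_D = 9.451e-22 / 1.381e-23
Step 3: Theta_D = 68.43 K

68.43


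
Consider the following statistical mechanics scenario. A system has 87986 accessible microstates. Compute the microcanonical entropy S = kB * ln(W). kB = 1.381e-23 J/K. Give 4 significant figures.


Step 1: ln(W) = ln(87986) = 11.38
Step 2: S = kB * ln(W) = 1.381e-23 * 11.38
Step 3: S = 1.572e-22 J/K

1.572e-22


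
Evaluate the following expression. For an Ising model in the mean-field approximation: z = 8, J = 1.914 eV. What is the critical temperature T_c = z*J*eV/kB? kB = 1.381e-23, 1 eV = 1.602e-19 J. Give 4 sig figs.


Step 1: z*J = 8*1.914 = 15.31 eV
Step 2: Convert to Joules: 15.31*1.602e-19 = 2.453e-18 J
Step 3: T_c = 2.453e-18 / 1.381e-23 = 1.776e+05 K

1.776e+05


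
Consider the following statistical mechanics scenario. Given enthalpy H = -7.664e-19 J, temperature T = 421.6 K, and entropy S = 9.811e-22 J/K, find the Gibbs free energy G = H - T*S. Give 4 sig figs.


Step 1: T*S = 421.6 * 9.811e-22 = 4.136e-19 J
Step 2: G = H - T*S = -7.664e-19 - 4.136e-19
Step 3: G = -1.18e-18 J

-1.18e-18


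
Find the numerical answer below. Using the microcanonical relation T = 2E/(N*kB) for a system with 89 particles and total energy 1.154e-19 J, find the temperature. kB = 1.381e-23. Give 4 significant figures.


Step 1: Numerator = 2*E = 2*1.154e-19 = 2.308e-19 J
Step 2: Denominator = N*kB = 89*1.381e-23 = 1.229e-21
Step 3: T = 2.308e-19 / 1.229e-21 = 187.8 K

187.8


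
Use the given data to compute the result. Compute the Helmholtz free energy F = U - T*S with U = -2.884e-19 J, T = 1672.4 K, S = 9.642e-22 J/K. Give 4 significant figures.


Step 1: T*S = 1672.4 * 9.642e-22 = 1.613e-18 J
Step 2: F = U - T*S = -2.884e-19 - 1.613e-18
Step 3: F = -1.901e-18 J

-1.901e-18


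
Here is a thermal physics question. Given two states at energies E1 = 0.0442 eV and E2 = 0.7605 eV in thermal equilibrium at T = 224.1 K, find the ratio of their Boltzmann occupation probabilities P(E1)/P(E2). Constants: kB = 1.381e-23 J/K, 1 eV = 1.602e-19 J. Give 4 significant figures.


Step 1: Compute energy difference dE = E1 - E2 = 0.0442 - 0.7605 = -0.7163 eV
Step 2: Convert to Joules: dE_J = -0.7163 * 1.602e-19 = -1.148e-19 J
Step 3: Compute exponent = -dE_J / (kB * T) = -(-1.148e-19) / (1.381e-23 * 224.1) = 37.08
Step 4: P(E1)/P(E2) = exp(37.08) = 1.268e+16

1.268e+16


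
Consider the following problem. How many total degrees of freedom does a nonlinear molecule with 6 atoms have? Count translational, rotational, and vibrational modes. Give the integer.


Step 1: Translational DOF = 3
Step 2: Rotational DOF (nonlinear) = 3
Step 3: Vibrational DOF = 3*6 - 6 = 12
Step 4: Total = 3 + 3 + 12 = 18

18


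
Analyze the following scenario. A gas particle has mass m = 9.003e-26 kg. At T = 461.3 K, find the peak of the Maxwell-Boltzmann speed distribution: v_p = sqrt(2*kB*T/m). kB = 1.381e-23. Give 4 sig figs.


Step 1: Numerator = 2*kB*T = 2*1.381e-23*461.3 = 1.274e-20
Step 2: Ratio = 1.274e-20 / 9.003e-26 = 1.415e+05
Step 3: v_p = sqrt(1.415e+05) = 376.2 m/s

376.2


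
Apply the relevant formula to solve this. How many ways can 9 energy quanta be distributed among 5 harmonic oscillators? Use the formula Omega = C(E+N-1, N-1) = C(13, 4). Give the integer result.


Step 1: Use binomial coefficient C(13, 4)
Step 2: Numerator = 13! / 9!
Step 3: Denominator = 4!
Step 4: Omega = 715

715


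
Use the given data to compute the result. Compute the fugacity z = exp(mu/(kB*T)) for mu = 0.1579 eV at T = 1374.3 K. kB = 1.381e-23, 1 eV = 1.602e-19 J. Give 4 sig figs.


Step 1: Convert mu to Joules: 0.1579*1.602e-19 = 2.53e-20 J
Step 2: kB*T = 1.381e-23*1374.3 = 1.898e-20 J
Step 3: mu/(kB*T) = 1.333
Step 4: z = exp(1.333) = 3.792

3.792


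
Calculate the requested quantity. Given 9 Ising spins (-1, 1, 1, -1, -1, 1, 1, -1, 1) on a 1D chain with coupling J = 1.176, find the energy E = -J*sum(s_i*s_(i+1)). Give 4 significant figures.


Step 1: Nearest-neighbor products: -1, 1, -1, 1, -1, 1, -1, -1
Step 2: Sum of products = -2
Step 3: E = -1.176 * -2 = 2.352

2.352


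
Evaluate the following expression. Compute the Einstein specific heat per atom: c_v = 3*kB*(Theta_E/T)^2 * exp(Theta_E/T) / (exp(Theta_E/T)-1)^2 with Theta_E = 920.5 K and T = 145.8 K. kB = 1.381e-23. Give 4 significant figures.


Step 1: x = Theta_E/T = 920.5/145.8 = 6.313
Step 2: x^2 = 39.86
Step 3: exp(x) = 551.9
Step 4: c_v = 3*1.381e-23*39.86*551.9/(551.9-1)^2 = 3.003e-24

3.003e-24


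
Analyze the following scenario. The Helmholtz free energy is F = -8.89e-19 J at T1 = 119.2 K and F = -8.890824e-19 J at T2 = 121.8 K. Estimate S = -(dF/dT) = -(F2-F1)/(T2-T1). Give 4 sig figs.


Step 1: dF = F2 - F1 = -8.890824e-19 - (-8.89e-19) = -8.24e-23 J
Step 2: dT = T2 - T1 = 121.8 - 119.2 = 2.6 K
Step 3: S = -dF/dT = -(-8.24e-23)/2.6 = 3.169e-23 J/K

3.169e-23


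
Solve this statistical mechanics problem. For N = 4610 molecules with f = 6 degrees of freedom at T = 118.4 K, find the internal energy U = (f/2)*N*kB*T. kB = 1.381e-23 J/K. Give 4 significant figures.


Step 1: f/2 = 6/2 = 3.0
Step 2: N*kB*T = 4610*1.381e-23*118.4 = 7.538e-18
Step 3: U = 3.0 * 7.538e-18 = 2.261e-17 J

2.261e-17


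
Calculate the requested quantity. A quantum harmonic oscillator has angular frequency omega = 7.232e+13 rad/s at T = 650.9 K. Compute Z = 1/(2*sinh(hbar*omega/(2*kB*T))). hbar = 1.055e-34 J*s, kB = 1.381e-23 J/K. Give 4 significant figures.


Step 1: Compute x = hbar*omega/(kB*T) = 1.055e-34*7.232e+13/(1.381e-23*650.9) = 0.8488
Step 2: x/2 = 0.4244
Step 3: sinh(x/2) = 0.4373
Step 4: Z = 1/(2*0.4373) = 1.144

1.144


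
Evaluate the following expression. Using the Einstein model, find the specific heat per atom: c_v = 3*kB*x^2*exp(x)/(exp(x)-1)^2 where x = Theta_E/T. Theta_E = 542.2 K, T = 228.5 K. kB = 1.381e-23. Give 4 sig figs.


Step 1: x = Theta_E/T = 542.2/228.5 = 2.373
Step 2: x^2 = 5.63
Step 3: exp(x) = 10.73
Step 4: c_v = 3*1.381e-23*5.63*10.73/(10.73-1)^2 = 2.644e-23

2.644e-23


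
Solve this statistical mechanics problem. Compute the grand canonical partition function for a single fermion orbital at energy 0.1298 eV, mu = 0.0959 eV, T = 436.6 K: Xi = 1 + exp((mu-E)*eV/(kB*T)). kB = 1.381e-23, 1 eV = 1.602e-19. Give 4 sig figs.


Step 1: (mu - E) = 0.0959 - 0.1298 = -0.0339 eV
Step 2: x = (mu-E)*eV/(kB*T) = -0.0339*1.602e-19/(1.381e-23*436.6) = -0.9007
Step 3: exp(x) = 0.4063
Step 4: Xi = 1 + 0.4063 = 1.406

1.406


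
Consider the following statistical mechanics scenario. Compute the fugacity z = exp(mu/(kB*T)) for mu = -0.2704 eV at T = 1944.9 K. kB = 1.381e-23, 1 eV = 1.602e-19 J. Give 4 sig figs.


Step 1: Convert mu to Joules: -0.2704*1.602e-19 = -4.332e-20 J
Step 2: kB*T = 1.381e-23*1944.9 = 2.686e-20 J
Step 3: mu/(kB*T) = -1.613
Step 4: z = exp(-1.613) = 0.1993

0.1993


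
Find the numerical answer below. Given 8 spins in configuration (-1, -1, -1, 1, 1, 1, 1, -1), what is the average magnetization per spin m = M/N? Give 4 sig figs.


Step 1: Count up spins (+1): 4, down spins (-1): 4
Step 2: Total magnetization M = 4 - 4 = 0
Step 3: m = M/N = 0/8 = 0

0


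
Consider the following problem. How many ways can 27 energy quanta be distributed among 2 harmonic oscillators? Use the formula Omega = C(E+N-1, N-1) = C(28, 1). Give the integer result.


Step 1: Use binomial coefficient C(28, 1)
Step 2: Numerator = 28! / 27!
Step 3: Denominator = 1!
Step 4: Omega = 28

28


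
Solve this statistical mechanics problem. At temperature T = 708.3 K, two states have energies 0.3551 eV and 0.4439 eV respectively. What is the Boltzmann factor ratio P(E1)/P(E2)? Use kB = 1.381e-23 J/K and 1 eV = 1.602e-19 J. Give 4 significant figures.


Step 1: Compute energy difference dE = E1 - E2 = 0.3551 - 0.4439 = -0.0888 eV
Step 2: Convert to Joules: dE_J = -0.0888 * 1.602e-19 = -1.423e-20 J
Step 3: Compute exponent = -dE_J / (kB * T) = -(-1.423e-20) / (1.381e-23 * 708.3) = 1.454
Step 4: P(E1)/P(E2) = exp(1.454) = 4.282

4.282


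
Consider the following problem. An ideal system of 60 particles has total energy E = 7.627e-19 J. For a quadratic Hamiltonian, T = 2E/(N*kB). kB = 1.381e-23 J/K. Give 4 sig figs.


Step 1: Numerator = 2*E = 2*7.627e-19 = 1.525e-18 J
Step 2: Denominator = N*kB = 60*1.381e-23 = 8.286e-22
Step 3: T = 1.525e-18 / 8.286e-22 = 1841 K

1841


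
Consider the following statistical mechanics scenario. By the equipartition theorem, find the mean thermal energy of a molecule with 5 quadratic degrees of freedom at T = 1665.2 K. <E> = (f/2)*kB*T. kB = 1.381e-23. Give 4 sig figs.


Step 1: f/2 = 5/2 = 2.5
Step 2: kB*T = 1.381e-23 * 1665.2 = 2.3e-20
Step 3: <E> = 2.5 * 2.3e-20 = 5.749e-20 J

5.749e-20


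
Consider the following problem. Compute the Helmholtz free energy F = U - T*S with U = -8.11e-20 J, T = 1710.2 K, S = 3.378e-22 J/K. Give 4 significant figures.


Step 1: T*S = 1710.2 * 3.378e-22 = 5.777e-19 J
Step 2: F = U - T*S = -8.11e-20 - 5.777e-19
Step 3: F = -6.588e-19 J

-6.588e-19


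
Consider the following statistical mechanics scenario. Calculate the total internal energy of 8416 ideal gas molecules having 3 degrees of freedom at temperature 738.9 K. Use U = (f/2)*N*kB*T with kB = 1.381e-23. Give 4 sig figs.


Step 1: f/2 = 3/2 = 1.5
Step 2: N*kB*T = 8416*1.381e-23*738.9 = 8.588e-17
Step 3: U = 1.5 * 8.588e-17 = 1.288e-16 J

1.288e-16


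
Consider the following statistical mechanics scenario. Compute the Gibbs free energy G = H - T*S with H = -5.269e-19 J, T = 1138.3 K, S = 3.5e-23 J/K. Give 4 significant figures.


Step 1: T*S = 1138.3 * 3.5e-23 = 3.984e-20 J
Step 2: G = H - T*S = -5.269e-19 - 3.984e-20
Step 3: G = -5.667e-19 J

-5.667e-19


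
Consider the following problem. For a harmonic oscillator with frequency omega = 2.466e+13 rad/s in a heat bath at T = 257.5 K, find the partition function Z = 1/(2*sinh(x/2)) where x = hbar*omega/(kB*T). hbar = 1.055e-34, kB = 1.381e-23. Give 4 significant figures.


Step 1: Compute x = hbar*omega/(kB*T) = 1.055e-34*2.466e+13/(1.381e-23*257.5) = 0.7316
Step 2: x/2 = 0.3658
Step 3: sinh(x/2) = 0.374
Step 4: Z = 1/(2*0.374) = 1.337

1.337


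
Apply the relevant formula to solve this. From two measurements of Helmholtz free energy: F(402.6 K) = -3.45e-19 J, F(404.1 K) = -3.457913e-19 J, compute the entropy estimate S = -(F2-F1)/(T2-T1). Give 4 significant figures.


Step 1: dF = F2 - F1 = -3.457913e-19 - (-3.45e-19) = -7.913e-22 J
Step 2: dT = T2 - T1 = 404.1 - 402.6 = 1.5 K
Step 3: S = -dF/dT = -(-7.913e-22)/1.5 = 5.275e-22 J/K

5.275e-22


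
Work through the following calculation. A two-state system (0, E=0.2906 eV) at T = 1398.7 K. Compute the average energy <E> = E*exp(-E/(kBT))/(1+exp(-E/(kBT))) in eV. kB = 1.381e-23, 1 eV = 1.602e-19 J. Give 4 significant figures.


Step 1: beta*E = 0.2906*1.602e-19/(1.381e-23*1398.7) = 2.41
Step 2: exp(-beta*E) = 0.0898
Step 3: <E> = 0.2906*0.0898/(1+0.0898) = 0.02395 eV

0.02395


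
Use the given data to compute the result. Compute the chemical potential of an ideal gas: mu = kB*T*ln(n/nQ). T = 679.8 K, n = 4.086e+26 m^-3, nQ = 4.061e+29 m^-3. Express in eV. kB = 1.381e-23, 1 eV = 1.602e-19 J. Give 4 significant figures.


Step 1: n/nQ = 4.086e+26/4.061e+29 = 0.001006
Step 2: ln(n/nQ) = -6.902
Step 3: mu = kB*T*ln(n/nQ) = 9.388e-21*-6.902 = -6.479e-20 J
Step 4: Convert to eV: -6.479e-20/1.602e-19 = -0.4044 eV

-0.4044


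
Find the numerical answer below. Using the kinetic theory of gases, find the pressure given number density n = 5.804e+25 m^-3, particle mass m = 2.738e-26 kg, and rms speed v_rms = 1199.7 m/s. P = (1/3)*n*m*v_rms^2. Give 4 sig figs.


Step 1: v_rms^2 = 1199.7^2 = 1.439e+06
Step 2: n*m = 5.804e+25*2.738e-26 = 1.589
Step 3: P = (1/3)*1.589*1.439e+06 = 7.624e+05 Pa

7.624e+05


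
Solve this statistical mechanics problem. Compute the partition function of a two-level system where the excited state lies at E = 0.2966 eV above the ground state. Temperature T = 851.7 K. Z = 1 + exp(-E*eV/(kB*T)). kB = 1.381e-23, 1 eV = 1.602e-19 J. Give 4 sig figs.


Step 1: Compute beta*E = E*eV/(kB*T) = 0.2966*1.602e-19/(1.381e-23*851.7) = 4.04
Step 2: exp(-beta*E) = exp(-4.04) = 0.0176
Step 3: Z = 1 + 0.0176 = 1.018

1.018


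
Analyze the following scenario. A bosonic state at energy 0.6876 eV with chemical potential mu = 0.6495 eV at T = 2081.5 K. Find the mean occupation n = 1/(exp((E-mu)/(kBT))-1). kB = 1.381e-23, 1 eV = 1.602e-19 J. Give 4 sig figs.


Step 1: (E - mu) = 0.0381 eV
Step 2: x = (E-mu)*eV/(kB*T) = 0.0381*1.602e-19/(1.381e-23*2081.5) = 0.2123
Step 3: exp(x) = 1.237
Step 4: n = 1/(exp(x)-1) = 4.227

4.227


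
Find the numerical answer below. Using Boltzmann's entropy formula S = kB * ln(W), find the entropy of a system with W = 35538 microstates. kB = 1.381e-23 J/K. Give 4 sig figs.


Step 1: ln(W) = ln(35538) = 10.48
Step 2: S = kB * ln(W) = 1.381e-23 * 10.48
Step 3: S = 1.447e-22 J/K

1.447e-22


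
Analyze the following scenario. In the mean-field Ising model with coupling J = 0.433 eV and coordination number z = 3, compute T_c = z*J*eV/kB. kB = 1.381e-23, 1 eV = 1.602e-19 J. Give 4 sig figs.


Step 1: z*J = 3*0.433 = 1.299 eV
Step 2: Convert to Joules: 1.299*1.602e-19 = 2.081e-19 J
Step 3: T_c = 2.081e-19 / 1.381e-23 = 1.507e+04 K

1.507e+04


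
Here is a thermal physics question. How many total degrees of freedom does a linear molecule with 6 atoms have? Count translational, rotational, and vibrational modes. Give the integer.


Step 1: Translational DOF = 3
Step 2: Rotational DOF (linear) = 2
Step 3: Vibrational DOF = 3*6 - 5 = 13
Step 4: Total = 3 + 2 + 13 = 18

18


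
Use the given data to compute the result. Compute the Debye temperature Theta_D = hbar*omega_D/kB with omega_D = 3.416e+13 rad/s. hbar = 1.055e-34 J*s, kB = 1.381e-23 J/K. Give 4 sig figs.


Step 1: hbar*omega_D = 1.055e-34 * 3.416e+13 = 3.604e-21 J
Step 2: Theta_D = 3.604e-21 / 1.381e-23
Step 3: Theta_D = 261 K

261


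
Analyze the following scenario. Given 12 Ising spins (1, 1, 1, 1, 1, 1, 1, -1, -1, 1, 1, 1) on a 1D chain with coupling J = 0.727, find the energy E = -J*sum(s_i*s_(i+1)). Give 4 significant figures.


Step 1: Nearest-neighbor products: 1, 1, 1, 1, 1, 1, -1, 1, -1, 1, 1
Step 2: Sum of products = 7
Step 3: E = -0.727 * 7 = -5.089

-5.089


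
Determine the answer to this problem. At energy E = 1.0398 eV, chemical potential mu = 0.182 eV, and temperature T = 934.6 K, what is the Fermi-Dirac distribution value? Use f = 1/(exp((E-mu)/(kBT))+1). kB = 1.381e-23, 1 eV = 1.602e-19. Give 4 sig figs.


Step 1: (E - mu) = 1.0398 - 0.182 = 0.8578 eV
Step 2: Convert: (E-mu)*eV = 1.374e-19 J
Step 3: x = (E-mu)*eV/(kB*T) = 10.65
Step 4: f = 1/(exp(10.65)+1) = 2.377e-05

2.377e-05


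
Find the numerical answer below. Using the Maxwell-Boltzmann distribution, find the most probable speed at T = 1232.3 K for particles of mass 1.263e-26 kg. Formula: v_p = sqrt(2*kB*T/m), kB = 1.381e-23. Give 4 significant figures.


Step 1: Numerator = 2*kB*T = 2*1.381e-23*1232.3 = 3.404e-20
Step 2: Ratio = 3.404e-20 / 1.263e-26 = 2.695e+06
Step 3: v_p = sqrt(2.695e+06) = 1642 m/s

1642


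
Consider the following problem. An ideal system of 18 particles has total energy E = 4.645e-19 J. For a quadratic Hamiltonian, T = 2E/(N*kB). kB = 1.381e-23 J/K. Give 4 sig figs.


Step 1: Numerator = 2*E = 2*4.645e-19 = 9.29e-19 J
Step 2: Denominator = N*kB = 18*1.381e-23 = 2.486e-22
Step 3: T = 9.29e-19 / 2.486e-22 = 3737 K

3737


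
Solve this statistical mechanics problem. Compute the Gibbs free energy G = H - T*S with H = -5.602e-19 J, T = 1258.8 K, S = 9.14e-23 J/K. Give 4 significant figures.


Step 1: T*S = 1258.8 * 9.14e-23 = 1.151e-19 J
Step 2: G = H - T*S = -5.602e-19 - 1.151e-19
Step 3: G = -6.753e-19 J

-6.753e-19


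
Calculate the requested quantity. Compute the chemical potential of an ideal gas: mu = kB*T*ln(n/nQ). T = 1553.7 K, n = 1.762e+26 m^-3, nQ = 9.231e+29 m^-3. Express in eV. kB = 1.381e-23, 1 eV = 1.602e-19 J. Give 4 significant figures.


Step 1: n/nQ = 1.762e+26/9.231e+29 = 0.0001909
Step 2: ln(n/nQ) = -8.564
Step 3: mu = kB*T*ln(n/nQ) = 2.146e-20*-8.564 = -1.838e-19 J
Step 4: Convert to eV: -1.838e-19/1.602e-19 = -1.147 eV

-1.147


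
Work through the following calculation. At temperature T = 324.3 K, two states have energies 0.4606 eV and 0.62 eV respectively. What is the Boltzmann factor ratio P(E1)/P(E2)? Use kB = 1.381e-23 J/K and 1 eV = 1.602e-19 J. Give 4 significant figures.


Step 1: Compute energy difference dE = E1 - E2 = 0.4606 - 0.62 = -0.1594 eV
Step 2: Convert to Joules: dE_J = -0.1594 * 1.602e-19 = -2.554e-20 J
Step 3: Compute exponent = -dE_J / (kB * T) = -(-2.554e-20) / (1.381e-23 * 324.3) = 5.702
Step 4: P(E1)/P(E2) = exp(5.702) = 299.4

299.4


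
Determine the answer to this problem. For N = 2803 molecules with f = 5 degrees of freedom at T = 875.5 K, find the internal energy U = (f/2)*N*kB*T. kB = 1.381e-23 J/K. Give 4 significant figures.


Step 1: f/2 = 5/2 = 2.5
Step 2: N*kB*T = 2803*1.381e-23*875.5 = 3.389e-17
Step 3: U = 2.5 * 3.389e-17 = 8.473e-17 J

8.473e-17


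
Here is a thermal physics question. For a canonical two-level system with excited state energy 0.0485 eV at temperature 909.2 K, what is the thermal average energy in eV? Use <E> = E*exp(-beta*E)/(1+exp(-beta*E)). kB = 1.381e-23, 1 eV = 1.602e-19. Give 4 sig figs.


Step 1: beta*E = 0.0485*1.602e-19/(1.381e-23*909.2) = 0.6188
Step 2: exp(-beta*E) = 0.5386
Step 3: <E> = 0.0485*0.5386/(1+0.5386) = 0.01698 eV

0.01698


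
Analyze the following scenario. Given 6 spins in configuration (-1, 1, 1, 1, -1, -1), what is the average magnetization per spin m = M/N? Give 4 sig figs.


Step 1: Count up spins (+1): 3, down spins (-1): 3
Step 2: Total magnetization M = 3 - 3 = 0
Step 3: m = M/N = 0/6 = 0

0


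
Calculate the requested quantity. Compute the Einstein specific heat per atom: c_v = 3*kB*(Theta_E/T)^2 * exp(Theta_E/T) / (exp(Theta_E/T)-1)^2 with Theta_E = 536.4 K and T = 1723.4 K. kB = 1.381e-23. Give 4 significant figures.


Step 1: x = Theta_E/T = 536.4/1723.4 = 0.3112
Step 2: x^2 = 0.09687
Step 3: exp(x) = 1.365
Step 4: c_v = 3*1.381e-23*0.09687*1.365/(1.365-1)^2 = 4.11e-23

4.11e-23


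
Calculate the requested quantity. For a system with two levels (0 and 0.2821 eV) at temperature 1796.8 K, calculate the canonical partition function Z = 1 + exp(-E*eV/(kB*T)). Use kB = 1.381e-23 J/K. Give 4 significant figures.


Step 1: Compute beta*E = E*eV/(kB*T) = 0.2821*1.602e-19/(1.381e-23*1796.8) = 1.821
Step 2: exp(-beta*E) = exp(-1.821) = 0.1618
Step 3: Z = 1 + 0.1618 = 1.162

1.162


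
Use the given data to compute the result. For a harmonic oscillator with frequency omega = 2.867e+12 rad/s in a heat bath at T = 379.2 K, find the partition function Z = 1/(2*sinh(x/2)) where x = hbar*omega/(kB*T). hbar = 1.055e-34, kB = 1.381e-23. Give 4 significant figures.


Step 1: Compute x = hbar*omega/(kB*T) = 1.055e-34*2.867e+12/(1.381e-23*379.2) = 0.05776
Step 2: x/2 = 0.02888
Step 3: sinh(x/2) = 0.02888
Step 4: Z = 1/(2*0.02888) = 17.31

17.31


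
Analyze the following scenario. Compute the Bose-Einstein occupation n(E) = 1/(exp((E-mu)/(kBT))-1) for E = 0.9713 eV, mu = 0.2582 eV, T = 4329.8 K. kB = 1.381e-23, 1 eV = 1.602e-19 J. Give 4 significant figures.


Step 1: (E - mu) = 0.7131 eV
Step 2: x = (E-mu)*eV/(kB*T) = 0.7131*1.602e-19/(1.381e-23*4329.8) = 1.911
Step 3: exp(x) = 6.757
Step 4: n = 1/(exp(x)-1) = 0.1737

0.1737


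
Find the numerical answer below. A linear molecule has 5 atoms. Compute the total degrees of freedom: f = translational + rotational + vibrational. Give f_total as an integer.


Step 1: Translational DOF = 3
Step 2: Rotational DOF (linear) = 2
Step 3: Vibrational DOF = 3*5 - 5 = 10
Step 4: Total = 3 + 2 + 10 = 15

15


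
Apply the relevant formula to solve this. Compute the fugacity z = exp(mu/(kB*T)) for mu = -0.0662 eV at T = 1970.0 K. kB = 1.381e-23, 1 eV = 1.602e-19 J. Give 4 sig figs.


Step 1: Convert mu to Joules: -0.0662*1.602e-19 = -1.061e-20 J
Step 2: kB*T = 1.381e-23*1970.0 = 2.721e-20 J
Step 3: mu/(kB*T) = -0.3898
Step 4: z = exp(-0.3898) = 0.6772

0.6772
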